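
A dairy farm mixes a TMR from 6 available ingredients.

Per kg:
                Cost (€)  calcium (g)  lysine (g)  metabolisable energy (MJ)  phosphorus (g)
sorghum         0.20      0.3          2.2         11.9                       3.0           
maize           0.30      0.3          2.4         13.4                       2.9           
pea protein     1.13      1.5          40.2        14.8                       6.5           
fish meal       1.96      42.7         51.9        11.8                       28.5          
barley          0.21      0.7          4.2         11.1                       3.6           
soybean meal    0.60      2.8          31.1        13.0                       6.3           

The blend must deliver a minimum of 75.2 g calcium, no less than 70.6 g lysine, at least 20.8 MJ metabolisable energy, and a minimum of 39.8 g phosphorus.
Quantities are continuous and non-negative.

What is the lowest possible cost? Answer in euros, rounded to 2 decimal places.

€3.45

Let x1 = kg of sorghum, x2 = kg of maize, x3 = kg of pea protein, x4 = kg of fish meal, x5 = kg of barley, x6 = kg of soybean meal.
Minimise 0.2x1 + 0.3x2 + 1.13x3 + 1.96x4 + 0.21x5 + 0.6x6 with:
  0.3x1 + 0.3x2 + 1.5x3 + 42.7x4 + 0.7x5 + 2.8x6 ≥ 75.2   (calcium)
  2.2x1 + 2.4x2 + 40.2x3 + 51.9x4 + 4.2x5 + 31.1x6 ≥ 70.6   (lysine)
  11.9x1 + 13.4x2 + 14.8x3 + 11.8x4 + 11.1x5 + 13x6 ≥ 20.8   (metabolisable energy)
  3x1 + 2.9x2 + 6.5x3 + 28.5x4 + 3.6x5 + 6.3x6 ≥ 39.8   (phosphorus)
  x1, x2, x3, x4, x5, x6 ≥ 0.
The cheapest feasible vertex uses only sorghum, fish meal; maize, pea protein, barley, soybean meal are not used. There the calcium and metabolisable energy constraints are tight.
That vertex is x1 = 0.001585, x4 = 1.761.
Cost = 0.2·0.001585 + 1.96·1.761 = 3.4519.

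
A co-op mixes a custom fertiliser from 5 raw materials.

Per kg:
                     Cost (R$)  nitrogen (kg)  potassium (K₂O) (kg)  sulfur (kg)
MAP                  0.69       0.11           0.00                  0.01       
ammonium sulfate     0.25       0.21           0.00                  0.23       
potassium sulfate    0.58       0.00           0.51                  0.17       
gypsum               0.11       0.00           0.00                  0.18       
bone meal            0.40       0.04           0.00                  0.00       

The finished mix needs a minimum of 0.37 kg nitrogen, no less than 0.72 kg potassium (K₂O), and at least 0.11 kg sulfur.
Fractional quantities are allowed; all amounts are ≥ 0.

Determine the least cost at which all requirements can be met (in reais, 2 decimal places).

Let x1 = kg of MAP, x2 = kg of ammonium sulfate, x3 = kg of potassium sulfate, x4 = kg of gypsum, x5 = kg of bone meal.
Minimise 0.69x1 + 0.25x2 + 0.58x3 + 0.11x4 + 0.4x5 s.t.:
  0.11x1 + 0.21x2 + 0.04x5 ≥ 0.37   (nitrogen)
  0.51x3 ≥ 0.72   (potassium (K₂O))
  0.01x1 + 0.23x2 + 0.17x3 + 0.18x4 ≥ 0.11   (sulfur)
  x1, x2, x3, x4, x5 ≥ 0.
The optimal basis is {ammonium sulfate, potassium sulfate}; MAP, gypsum, bone meal drop out. Binding constraints: nitrogen and potassium (K₂O).
Optimal quantities: ammonium sulfate = 1.762 kg, potassium sulfate = 1.412 kg.
Cost = 0.25·1.762 + 0.58·1.412 = 1.2595.

R$1.26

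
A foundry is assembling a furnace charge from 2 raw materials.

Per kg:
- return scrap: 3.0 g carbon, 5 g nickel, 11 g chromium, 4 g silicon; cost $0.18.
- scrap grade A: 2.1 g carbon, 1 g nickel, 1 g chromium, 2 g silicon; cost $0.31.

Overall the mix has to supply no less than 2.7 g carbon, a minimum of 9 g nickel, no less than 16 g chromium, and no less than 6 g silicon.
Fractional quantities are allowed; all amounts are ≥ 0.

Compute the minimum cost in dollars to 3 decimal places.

$0.324

Let x1 = kg of return scrap, x2 = kg of scrap grade A.
Minimise 0.18x1 + 0.31x2 subject to:
  3x1 + 2.1x2 ≥ 2.7   (carbon)
  5x1 + 1x2 ≥ 9   (nickel)
  11x1 + 1x2 ≥ 16   (chromium)
  4x1 + 2x2 ≥ 6   (silicon)
  x1, x2 ≥ 0.
The cheapest feasible vertex uses only return scrap; scrap grade A is not used. The nickel requirement is met with equality.
That vertex is x1 = 1.8.
Objective = 0.18·1.8 = 0.32400.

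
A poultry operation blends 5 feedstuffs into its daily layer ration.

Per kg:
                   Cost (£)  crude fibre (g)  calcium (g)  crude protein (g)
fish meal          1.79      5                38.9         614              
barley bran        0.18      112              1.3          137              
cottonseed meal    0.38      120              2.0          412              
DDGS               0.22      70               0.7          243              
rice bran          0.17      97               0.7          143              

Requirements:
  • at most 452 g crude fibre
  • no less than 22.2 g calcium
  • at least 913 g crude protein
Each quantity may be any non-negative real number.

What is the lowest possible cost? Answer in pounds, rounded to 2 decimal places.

This is a linear program. Let x1 = kg of fish meal, x2 = kg of barley bran, x3 = kg of cottonseed meal, x4 = kg of DDGS, x5 = kg of rice bran.
Minimise 1.79x1 + 0.18x2 + 0.38x3 + 0.22x4 + 0.17x5 with:
  5x1 + 112x2 + 120x3 + 70x4 + 97x5 ≤ 452   (crude fibre)
  38.9x1 + 1.3x2 + 2x3 + 0.7x4 + 0.7x5 ≥ 22.2   (calcium)
  614x1 + 137x2 + 412x3 + 243x4 + 143x5 ≥ 913   (crude protein)
  x1, x2, x3, x4, x5 ≥ 0.
The cheapest feasible vertex uses only fish meal, cottonseed meal; barley bran, DDGS, rice bran are not used. The calcium and crude protein requirements are met with equality.
Optimal quantities: fish meal = 0.4947 kg, cottonseed meal = 1.479 kg.
Cost = 1.79·0.4947 + 0.38·1.479 = 1.4475.

£1.45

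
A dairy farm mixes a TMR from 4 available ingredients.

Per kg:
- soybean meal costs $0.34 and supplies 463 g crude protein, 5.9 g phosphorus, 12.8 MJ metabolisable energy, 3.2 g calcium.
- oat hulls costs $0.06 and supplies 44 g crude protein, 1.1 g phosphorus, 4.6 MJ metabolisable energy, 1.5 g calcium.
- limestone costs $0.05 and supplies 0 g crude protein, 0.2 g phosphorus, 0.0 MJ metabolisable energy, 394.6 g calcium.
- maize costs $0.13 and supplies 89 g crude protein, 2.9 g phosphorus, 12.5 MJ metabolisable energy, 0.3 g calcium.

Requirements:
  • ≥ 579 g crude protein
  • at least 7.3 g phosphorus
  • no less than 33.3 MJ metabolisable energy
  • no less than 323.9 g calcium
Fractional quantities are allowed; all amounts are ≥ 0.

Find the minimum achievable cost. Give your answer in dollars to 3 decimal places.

Let x1 = kg of soybean meal, x2 = kg of oat hulls, x3 = kg of limestone, x4 = kg of maize.
min 0.34x1 + 0.06x2 + 0.05x3 + 0.13x4 with:
  463x1 + 44x2 + 89x4 ≥ 579   (crude protein)
  5.9x1 + 1.1x2 + 0.2x3 + 2.9x4 ≥ 7.3   (phosphorus)
  12.8x1 + 4.6x2 + 12.5x4 ≥ 33.3   (metabolisable energy)
  3.2x1 + 1.5x2 + 394.6x3 + 0.3x4 ≥ 323.9   (calcium)
  x1, x2, x3, x4 ≥ 0.
The optimal basis is {soybean meal, limestone, maize}; oat hulls drops out. The crude protein, metabolisable energy, calcium requirements are met with equality.
Solving gives x1 = 0.9194, x3 = 0.8121, x4 = 1.723.
Objective = 0.34·0.9194 + 0.05·0.8121 + 0.13·1.723 = 0.57719.

$0.577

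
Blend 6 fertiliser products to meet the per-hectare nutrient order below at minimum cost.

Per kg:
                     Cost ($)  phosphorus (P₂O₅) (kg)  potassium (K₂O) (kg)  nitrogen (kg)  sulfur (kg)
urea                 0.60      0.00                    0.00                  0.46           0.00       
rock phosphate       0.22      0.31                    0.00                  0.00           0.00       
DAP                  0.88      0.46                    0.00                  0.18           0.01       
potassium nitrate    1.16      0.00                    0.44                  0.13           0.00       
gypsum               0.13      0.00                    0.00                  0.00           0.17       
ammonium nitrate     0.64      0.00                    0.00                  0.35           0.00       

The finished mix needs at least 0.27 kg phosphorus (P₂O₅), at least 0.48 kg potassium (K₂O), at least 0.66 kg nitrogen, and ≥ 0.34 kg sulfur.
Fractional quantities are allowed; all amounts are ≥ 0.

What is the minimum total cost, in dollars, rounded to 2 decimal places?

Set it up as a linear program. Let x1 = kg of urea, x2 = kg of rock phosphate, x3 = kg of DAP, x4 = kg of potassium nitrate, x5 = kg of gypsum, x6 = kg of ammonium nitrate.
min 0.6x1 + 0.22x2 + 0.88x3 + 1.16x4 + 0.13x5 + 0.64x6 s.t.:
  0.31x2 + 0.46x3 ≥ 0.27   (phosphorus (P₂O₅))
  0.44x4 ≥ 0.48   (potassium (K₂O))
  0.46x1 + 0.18x3 + 0.13x4 + 0.35x6 ≥ 0.66   (nitrogen)
  0.01x3 + 0.17x5 ≥ 0.34   (sulfur)
  x1, x2, x3, x4, x5, x6 ≥ 0.
The optimal basis is {urea, rock phosphate, potassium nitrate, gypsum}; DAP, ammonium nitrate drop out. The phosphorus (P₂O₅), potassium (K₂O), nitrogen, sulfur requirements are met with equality.
Optimal quantities: urea = 1.126 kg, rock phosphate = 0.871 kg, potassium nitrate = 1.091 kg, gypsum = 2 kg.
Total cost: 0.6·1.126 + 0.22·0.871 + 1.16·1.091 + 0.13·2 = 2.3928.

$2.39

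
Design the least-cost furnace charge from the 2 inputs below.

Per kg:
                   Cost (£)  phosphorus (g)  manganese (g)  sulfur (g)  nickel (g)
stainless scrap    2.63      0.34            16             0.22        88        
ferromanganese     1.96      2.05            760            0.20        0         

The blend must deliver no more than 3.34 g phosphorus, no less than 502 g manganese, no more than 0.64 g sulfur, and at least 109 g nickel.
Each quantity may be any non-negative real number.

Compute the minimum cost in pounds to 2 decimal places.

Set it up as a linear program. Let x1 = kg of stainless scrap, x2 = kg of ferromanganese.
min 2.63x1 + 1.96x2 subject to:
  0.34x1 + 2.05x2 ≤ 3.34   (phosphorus)
  16x1 + 760x2 ≥ 502   (manganese)
  0.22x1 + 0.2x2 ≤ 0.64   (sulfur)
  88x1 ≥ 109   (nickel)
  x1, x2 ≥ 0.
Both inputs are positive at the optimum. There the manganese and nickel constraints are tight.
So stainless scrap = 1.239 kg, ferromanganese = 0.6344 kg.
Hence cost = 2.63·1.239 + 1.96·0.6344 = £4.5020.

£4.50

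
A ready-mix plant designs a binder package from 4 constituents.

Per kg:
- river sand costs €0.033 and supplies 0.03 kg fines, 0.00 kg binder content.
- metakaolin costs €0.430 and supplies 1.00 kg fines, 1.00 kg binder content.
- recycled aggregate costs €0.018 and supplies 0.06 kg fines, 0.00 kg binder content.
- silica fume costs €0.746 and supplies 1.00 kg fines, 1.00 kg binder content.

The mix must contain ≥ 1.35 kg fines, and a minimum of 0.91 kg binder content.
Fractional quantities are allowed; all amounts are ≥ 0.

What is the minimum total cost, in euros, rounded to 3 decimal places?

€0.523

Let x1 = kg of river sand, x2 = kg of metakaolin, x3 = kg of recycled aggregate, x4 = kg of silica fume.
Minimise 0.033x1 + 0.43x2 + 0.018x3 + 0.746x4 subject to:
  0.03x1 + 1x2 + 0.06x3 + 1x4 ≥ 1.35   (fines)
  1x2 + 1x4 ≥ 0.91   (binder content)
  x1, x2, x3, x4 ≥ 0.
The minimum-cost mix takes nothing from river sand, silica fume — only metakaolin, recycled aggregate. Binding constraints: fines and binder content.
That vertex is x2 = 0.91, x3 = 7.333.
Hence cost = 0.43·0.91 + 0.018·7.333 = €0.52329.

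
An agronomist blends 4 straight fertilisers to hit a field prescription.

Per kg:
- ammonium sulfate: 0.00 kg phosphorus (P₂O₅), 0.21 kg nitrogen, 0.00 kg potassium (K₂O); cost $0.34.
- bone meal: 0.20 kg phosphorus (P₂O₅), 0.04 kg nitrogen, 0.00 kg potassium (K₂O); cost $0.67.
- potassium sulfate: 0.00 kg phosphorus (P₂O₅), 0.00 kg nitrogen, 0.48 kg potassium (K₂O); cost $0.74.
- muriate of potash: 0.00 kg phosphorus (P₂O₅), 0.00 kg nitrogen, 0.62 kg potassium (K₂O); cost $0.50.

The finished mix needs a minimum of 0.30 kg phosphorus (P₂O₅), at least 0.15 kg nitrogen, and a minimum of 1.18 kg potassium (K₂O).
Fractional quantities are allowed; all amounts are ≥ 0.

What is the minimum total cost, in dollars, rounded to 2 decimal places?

$2.10

Treat it as an LP. Let x1 = kg of ammonium sulfate, x2 = kg of bone meal, x3 = kg of potassium sulfate, x4 = kg of muriate of potash.
Minimise 0.34x1 + 0.67x2 + 0.74x3 + 0.5x4 s.t.:
  0.2x2 ≥ 0.3   (phosphorus (P₂O₅))
  0.21x1 + 0.04x2 ≥ 0.15   (nitrogen)
  0.48x3 + 0.62x4 ≥ 1.18   (potassium (K₂O))
  x1, x2, x3, x4 ≥ 0.
The optimal basis is {ammonium sulfate, bone meal, muriate of potash}; potassium sulfate drops out. The phosphorus (P₂O₅), nitrogen, potassium (K₂O) requirements are met with equality.
Optimal quantities: ammonium sulfate = 0.4286 kg, bone meal = 1.5 kg, muriate of potash = 1.903 kg.
Total cost: 0.34·0.4286 + 0.67·1.5 + 0.5·1.903 = 2.1022.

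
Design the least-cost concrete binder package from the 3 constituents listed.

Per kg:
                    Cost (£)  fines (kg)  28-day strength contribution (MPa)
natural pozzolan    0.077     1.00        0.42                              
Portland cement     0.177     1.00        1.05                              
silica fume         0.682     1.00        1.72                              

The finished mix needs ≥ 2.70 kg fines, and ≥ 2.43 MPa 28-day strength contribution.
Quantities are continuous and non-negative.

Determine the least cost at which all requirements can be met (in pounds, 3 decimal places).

Let x1 = kg of natural pozzolan, x2 = kg of Portland cement, x3 = kg of silica fume.
Minimise 0.077x1 + 0.177x2 + 0.682x3 subject to:
  1x1 + 1x2 + 1x3 ≥ 2.7   (fines)
  0.42x1 + 1.05x2 + 1.72x3 ≥ 2.43   (28-day strength contribution)
  x1, x2, x3 ≥ 0.
At the optimum only natural pozzolan, Portland cement are positive (silica fume = 0). There the fines and 28-day strength contribution constraints are tight.
Solving gives x1 = 0.6429, x2 = 2.057.
Total cost: 0.077·0.6429 + 0.177·2.057 = 0.41359.

£0.414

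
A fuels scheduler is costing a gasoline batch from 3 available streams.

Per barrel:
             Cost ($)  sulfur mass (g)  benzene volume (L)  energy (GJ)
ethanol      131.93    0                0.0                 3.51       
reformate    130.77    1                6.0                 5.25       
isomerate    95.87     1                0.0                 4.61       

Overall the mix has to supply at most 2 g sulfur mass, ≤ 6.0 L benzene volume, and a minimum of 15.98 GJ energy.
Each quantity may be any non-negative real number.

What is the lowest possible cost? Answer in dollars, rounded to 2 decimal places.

$445.83

Let x1 = barrels of ethanol, x2 = barrels of reformate, x3 = barrels of isomerate.
Minimize 131.93x1 + 130.77x2 + 95.87x3 s.t.:
  1x2 + 1x3 ≤ 2   (sulfur mass)
  6x2 ≤ 6   (benzene volume)
  3.51x1 + 5.25x2 + 4.61x3 ≥ 15.98   (energy)
  x1, x2, x3 ≥ 0.
The cheapest feasible vertex uses only ethanol, isomerate; reformate is not used. The sulfur mass and energy requirements are met with equality.
That vertex is x1 = 1.92593, x3 = 2.
Objective = 131.93·1.92593 + 95.87·2 = 445.8279.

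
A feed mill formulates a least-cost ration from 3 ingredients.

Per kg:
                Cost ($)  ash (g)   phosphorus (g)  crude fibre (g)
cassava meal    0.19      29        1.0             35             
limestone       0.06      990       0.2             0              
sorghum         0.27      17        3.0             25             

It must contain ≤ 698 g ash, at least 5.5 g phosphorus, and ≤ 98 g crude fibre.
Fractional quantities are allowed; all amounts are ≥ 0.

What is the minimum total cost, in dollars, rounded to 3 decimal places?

Let x1 = kg of cassava meal, x2 = kg of limestone, x3 = kg of sorghum.
Minimise 0.19x1 + 0.06x2 + 0.27x3 s.t.:
  29x1 + 990x2 + 17x3 ≤ 698   (ash)
  1x1 + 0.2x2 + 3x3 ≥ 5.5   (phosphorus)
  35x1 + 25x3 ≤ 98   (crude fibre)
  x1, x2, x3 ≥ 0.
The minimum-cost mix takes nothing from cassava meal, limestone — only sorghum. The phosphorus requirement is met with equality.
So sorghum = 1.833 kg.
Objective = 0.27·1.833 = 0.49491.

$0.495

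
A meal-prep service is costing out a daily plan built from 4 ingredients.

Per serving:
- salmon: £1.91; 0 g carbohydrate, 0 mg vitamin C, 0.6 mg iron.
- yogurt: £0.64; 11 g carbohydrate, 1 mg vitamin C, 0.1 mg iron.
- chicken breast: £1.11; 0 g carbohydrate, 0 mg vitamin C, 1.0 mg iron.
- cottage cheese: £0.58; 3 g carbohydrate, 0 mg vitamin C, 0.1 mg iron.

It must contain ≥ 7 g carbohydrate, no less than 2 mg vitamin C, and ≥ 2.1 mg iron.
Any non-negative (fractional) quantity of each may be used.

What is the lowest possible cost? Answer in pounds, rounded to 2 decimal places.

£3.39

Set it up as a linear program. Let x1 = servings of salmon, x2 = servings of yogurt, x3 = servings of chicken breast, x4 = servings of cottage cheese.
Minimise 1.91x1 + 0.64x2 + 1.11x3 + 0.58x4 s.t.:
  11x2 + 3x4 ≥ 7   (carbohydrate)
  1x2 ≥ 2   (vitamin C)
  0.6x1 + 0.1x2 + 1x3 + 0.1x4 ≥ 2.1   (iron)
  x1, x2, x3, x4 ≥ 0.
The optimal basis is {yogurt, chicken breast}; salmon, cottage cheese drop out. Binding constraints: vitamin C and iron.
That vertex is x2 = 2, x3 = 1.9.
Total cost: 0.64·2 + 1.11·1.9 = 3.3890.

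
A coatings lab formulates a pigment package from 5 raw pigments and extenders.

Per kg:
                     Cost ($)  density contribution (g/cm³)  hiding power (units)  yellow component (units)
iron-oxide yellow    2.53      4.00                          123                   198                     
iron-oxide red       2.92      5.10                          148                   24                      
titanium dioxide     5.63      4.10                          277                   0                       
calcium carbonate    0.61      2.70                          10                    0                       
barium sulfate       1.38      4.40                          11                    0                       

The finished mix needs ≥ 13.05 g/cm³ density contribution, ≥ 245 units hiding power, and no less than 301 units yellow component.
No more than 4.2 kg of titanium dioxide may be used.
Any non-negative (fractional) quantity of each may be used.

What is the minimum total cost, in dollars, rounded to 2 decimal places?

$5.86

This is a linear program. Let x1 = kg of iron-oxide yellow, x2 = kg of iron-oxide red, x3 = kg of titanium dioxide, x4 = kg of calcium carbonate, x5 = kg of barium sulfate.
Minimize 2.53x1 + 2.92x2 + 5.63x3 + 0.61x4 + 1.38x5 with:
  4x1 + 5.1x2 + 4.1x3 + 2.7x4 + 4.4x5 ≥ 13.05   (density contribution)
  123x1 + 148x2 + 277x3 + 10x4 + 11x5 ≥ 245   (hiding power)
  198x1 + 24x2 ≥ 301   (yellow component)
  x3 ≤ 4.2
  x1, x2, x3, x4, x5 ≥ 0.
The optimal basis is {iron-oxide yellow, iron-oxide red, calcium carbonate}; titanium dioxide, barium sulfate drop out. There the density contribution, hiding power, yellow component constraints are tight.
Optimal quantities: iron-oxide yellow = 1.487 kg, iron-oxide red = 0.2776 kg, calcium carbonate = 2.107 kg.
Hence cost = 2.53·1.487 + 2.92·0.2776 + 0.61·2.107 = $5.8580.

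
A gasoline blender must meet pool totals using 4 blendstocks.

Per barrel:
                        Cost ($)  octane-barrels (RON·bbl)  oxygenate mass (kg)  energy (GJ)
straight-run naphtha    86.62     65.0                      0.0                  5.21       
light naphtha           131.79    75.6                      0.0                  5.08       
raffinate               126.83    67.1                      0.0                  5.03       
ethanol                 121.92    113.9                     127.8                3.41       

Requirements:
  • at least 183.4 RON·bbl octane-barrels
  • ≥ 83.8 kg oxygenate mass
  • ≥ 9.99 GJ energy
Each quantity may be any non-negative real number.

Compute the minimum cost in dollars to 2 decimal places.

$219.81

Let x1 = barrels of straight-run naphtha, x2 = barrels of light naphtha, x3 = barrels of raffinate, x4 = barrels of ethanol.
min 86.62x1 + 131.79x2 + 126.83x3 + 121.92x4 subject to:
  65x1 + 75.6x2 + 67.1x3 + 113.9x4 ≥ 183.4   (octane-barrels)
  127.8x4 ≥ 83.8   (oxygenate mass)
  5.21x1 + 5.08x2 + 5.03x3 + 3.41x4 ≥ 9.99   (energy)
  x1, x2, x3, x4 ≥ 0.
The cheapest feasible vertex uses only straight-run naphtha, ethanol; light naphtha, raffinate are not used. There the octane-barrels and energy constraints are tight.
Optimal quantities: straight-run naphtha = 1.3785 barrels, ethanol = 0.82353 barrels.
Cost = 86.62·1.3785 + 121.92·0.82353 = 219.8104.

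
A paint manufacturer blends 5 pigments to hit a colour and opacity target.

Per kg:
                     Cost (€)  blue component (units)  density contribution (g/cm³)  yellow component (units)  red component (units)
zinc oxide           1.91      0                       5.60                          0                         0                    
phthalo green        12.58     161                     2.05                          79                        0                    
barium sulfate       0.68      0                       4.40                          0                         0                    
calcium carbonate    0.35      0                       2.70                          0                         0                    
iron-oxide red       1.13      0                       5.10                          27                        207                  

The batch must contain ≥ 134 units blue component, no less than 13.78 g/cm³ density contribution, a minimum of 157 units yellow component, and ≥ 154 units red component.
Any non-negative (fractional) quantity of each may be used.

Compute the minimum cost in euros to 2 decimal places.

Set it up as a linear program. Let x1 = kg of zinc oxide, x2 = kg of phthalo green, x3 = kg of barium sulfate, x4 = kg of calcium carbonate, x5 = kg of iron-oxide red.
Minimise 1.91x1 + 12.58x2 + 0.68x3 + 0.35x4 + 1.13x5 s.t.:
  161x2 ≥ 134   (blue component)
  5.6x1 + 2.05x2 + 4.4x3 + 2.7x4 + 5.1x5 ≥ 13.78   (density contribution)
  79x2 + 27x5 ≥ 157   (yellow component)
  207x5 ≥ 154   (red component)
  x1, x2, x3, x4, x5 ≥ 0.
The minimum-cost mix takes nothing from zinc oxide, barium sulfate, calcium carbonate — only phthalo green, iron-oxide red. There the blue component and yellow component constraints are tight.
Optimal quantities: phthalo green = 0.8323 kg, iron-oxide red = 3.38 kg.
Cost = 12.58·0.8323 + 1.13·3.38 = 14.2897.

€14.29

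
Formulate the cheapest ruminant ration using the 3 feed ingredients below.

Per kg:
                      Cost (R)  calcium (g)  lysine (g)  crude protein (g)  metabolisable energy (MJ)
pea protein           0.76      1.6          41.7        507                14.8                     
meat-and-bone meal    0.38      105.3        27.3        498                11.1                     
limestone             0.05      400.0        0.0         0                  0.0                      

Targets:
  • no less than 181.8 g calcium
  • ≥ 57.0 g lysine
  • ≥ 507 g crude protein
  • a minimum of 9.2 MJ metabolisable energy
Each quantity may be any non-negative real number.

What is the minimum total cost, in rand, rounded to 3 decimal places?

Let x1 = kg of pea protein, x2 = kg of meat-and-bone meal, x3 = kg of limestone.
min 0.76x1 + 0.38x2 + 0.05x3 with:
  1.6x1 + 105.3x2 + 400x3 ≥ 181.8   (calcium)
  41.7x1 + 27.3x2 ≥ 57   (lysine)
  507x1 + 498x2 ≥ 507   (crude protein)
  14.8x1 + 11.1x2 ≥ 9.2   (metabolisable energy)
  x1, x2, x3 ≥ 0.
The minimum-cost mix takes nothing from pea protein, limestone — only meat-and-bone meal. The lysine requirement is met with equality.
Solving gives x2 = 2.088.
Hence cost = 0.38·2.088 = R0.79344.

R0.793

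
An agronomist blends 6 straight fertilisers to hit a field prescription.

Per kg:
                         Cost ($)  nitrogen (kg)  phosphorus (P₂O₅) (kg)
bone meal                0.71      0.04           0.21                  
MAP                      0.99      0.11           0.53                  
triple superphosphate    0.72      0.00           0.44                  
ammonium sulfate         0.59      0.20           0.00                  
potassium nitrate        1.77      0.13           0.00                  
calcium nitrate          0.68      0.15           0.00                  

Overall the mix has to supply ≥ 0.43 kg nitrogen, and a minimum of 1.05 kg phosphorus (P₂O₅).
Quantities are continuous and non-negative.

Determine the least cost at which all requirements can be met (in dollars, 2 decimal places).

$2.59

Let x1 = kg of bone meal, x2 = kg of MAP, x3 = kg of triple superphosphate, x4 = kg of ammonium sulfate, x5 = kg of potassium nitrate, x6 = kg of calcium nitrate.
min 0.71x1 + 0.99x2 + 0.72x3 + 0.59x4 + 1.77x5 + 0.68x6 subject to:
  0.04x1 + 0.11x2 + 0.2x4 + 0.13x5 + 0.15x6 ≥ 0.43   (nitrogen)
  0.21x1 + 0.53x2 + 0.44x3 ≥ 1.05   (phosphorus (P₂O₅))
  x1, x2, x3, x4, x5, x6 ≥ 0.
The cheapest feasible vertex uses only MAP, ammonium sulfate; bone meal, triple superphosphate, potassium nitrate, calcium nitrate are not used. Binding constraints: nitrogen and phosphorus (P₂O₅).
So MAP = 1.981 kg, ammonium sulfate = 1.06 kg.
Objective = 0.99·1.981 + 0.59·1.06 = 2.5866.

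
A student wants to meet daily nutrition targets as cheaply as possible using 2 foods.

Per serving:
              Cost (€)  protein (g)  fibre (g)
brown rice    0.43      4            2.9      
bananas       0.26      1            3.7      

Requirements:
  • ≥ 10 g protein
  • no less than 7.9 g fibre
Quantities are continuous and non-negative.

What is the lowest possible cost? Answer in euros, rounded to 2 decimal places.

€1.11

Set it up as a linear program. Let x1 = servings of brown rice, x2 = servings of bananas.
min 0.43x1 + 0.26x2 subject to:
  4x1 + 1x2 ≥ 10   (protein)
  2.9x1 + 3.7x2 ≥ 7.9   (fibre)
  x1, x2 ≥ 0.
Both inputs are positive at the optimum. There the protein and fibre constraints are tight.
That vertex is x1 = 2.445, x2 = 0.2185.
Objective = 0.43·2.445 + 0.26·0.2185 = 1.1082.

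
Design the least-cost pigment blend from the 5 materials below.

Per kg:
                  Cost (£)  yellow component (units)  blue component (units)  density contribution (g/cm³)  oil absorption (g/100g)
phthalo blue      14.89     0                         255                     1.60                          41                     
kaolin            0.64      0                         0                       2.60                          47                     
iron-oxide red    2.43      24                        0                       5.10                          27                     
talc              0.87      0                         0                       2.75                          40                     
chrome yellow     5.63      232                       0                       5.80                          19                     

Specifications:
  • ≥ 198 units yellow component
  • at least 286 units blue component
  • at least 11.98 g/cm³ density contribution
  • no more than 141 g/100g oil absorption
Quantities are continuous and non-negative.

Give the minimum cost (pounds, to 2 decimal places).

This is a linear program. Let x1 = kg of phthalo blue, x2 = kg of kaolin, x3 = kg of iron-oxide red, x4 = kg of talc, x5 = kg of chrome yellow.
min 14.89x1 + 0.64x2 + 2.43x3 + 0.87x4 + 5.63x5 with:
  24x3 + 232x5 ≥ 198   (yellow component)
  255x1 ≥ 286   (blue component)
  1.6x1 + 2.6x2 + 5.1x3 + 2.75x4 + 5.8x5 ≥ 11.98   (density contribution)
  41x1 + 47x2 + 27x3 + 40x4 + 19x5 ≤ 141   (oil absorption)
  x1, x2, x3, x4, x5 ≥ 0.
The optimal basis is {phthalo blue, kaolin, iron-oxide red, chrome yellow}; talc drops out. Binding constraints: yellow component, blue component, density contribution, oil absorption.
That vertex is x1 = 1.1216, x2 = 1.5268, x3 = 0.28132, x5 = 0.82435.
Cost = 14.89·1.1216 + 0.64·1.5268 + 2.43·0.28132 + 5.63·0.82435 = 23.0025.

£23.00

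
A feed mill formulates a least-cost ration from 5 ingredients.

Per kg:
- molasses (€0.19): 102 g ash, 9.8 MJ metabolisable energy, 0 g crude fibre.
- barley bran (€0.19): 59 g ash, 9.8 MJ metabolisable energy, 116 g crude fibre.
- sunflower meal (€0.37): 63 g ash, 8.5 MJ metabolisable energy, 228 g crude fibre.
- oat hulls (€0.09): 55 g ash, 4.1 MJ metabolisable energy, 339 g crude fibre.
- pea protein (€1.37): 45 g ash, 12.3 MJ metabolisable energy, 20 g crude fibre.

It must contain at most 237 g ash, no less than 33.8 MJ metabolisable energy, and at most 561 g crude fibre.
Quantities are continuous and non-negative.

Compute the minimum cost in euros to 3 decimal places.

Let x1 = kg of molasses, x2 = kg of barley bran, x3 = kg of sunflower meal, x4 = kg of oat hulls, x5 = kg of pea protein.
Minimise 0.19x1 + 0.19x2 + 0.37x3 + 0.09x4 + 1.37x5 with:
  102x1 + 59x2 + 63x3 + 55x4 + 45x5 ≤ 237   (ash)
  9.8x1 + 9.8x2 + 8.5x3 + 4.1x4 + 12.3x5 ≥ 33.8   (metabolisable energy)
  116x2 + 228x3 + 339x4 + 20x5 ≤ 561   (crude fibre)
  x1, x2, x3, x4, x5 ≥ 0.
The minimum-cost mix takes nothing from molasses, sunflower meal, oat hulls, pea protein — only barley bran. There the metabolisable energy constraint is tight.
Optimal quantities: barley bran = 3.449 kg.
Objective = 0.19·3.449 = 0.65531.

€0.655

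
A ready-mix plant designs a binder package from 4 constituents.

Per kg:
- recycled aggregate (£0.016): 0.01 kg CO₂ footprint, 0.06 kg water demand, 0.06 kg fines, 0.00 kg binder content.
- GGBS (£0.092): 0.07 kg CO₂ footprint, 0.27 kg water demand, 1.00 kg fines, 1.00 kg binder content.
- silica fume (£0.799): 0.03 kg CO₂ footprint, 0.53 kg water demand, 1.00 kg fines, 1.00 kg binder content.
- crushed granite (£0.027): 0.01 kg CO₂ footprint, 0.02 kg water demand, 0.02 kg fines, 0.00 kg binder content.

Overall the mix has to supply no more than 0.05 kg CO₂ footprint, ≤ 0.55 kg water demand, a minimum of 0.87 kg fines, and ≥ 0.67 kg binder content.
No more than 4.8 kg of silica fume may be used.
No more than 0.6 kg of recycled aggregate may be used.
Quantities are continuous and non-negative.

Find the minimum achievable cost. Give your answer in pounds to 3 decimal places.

Treat it as an LP. Let x1 = kg of recycled aggregate, x2 = kg of GGBS, x3 = kg of silica fume, x4 = kg of crushed granite.
Minimize 0.016x1 + 0.092x2 + 0.799x3 + 0.027x4 with:
  0.01x1 + 0.07x2 + 0.03x3 + 0.01x4 ≤ 0.05   (CO₂ footprint)
  0.06x1 + 0.27x2 + 0.53x3 + 0.02x4 ≤ 0.55   (water demand)
  0.06x1 + 1x2 + 1x3 + 0.02x4 ≥ 0.87   (fines)
  1x2 + 1x3 ≥ 0.67   (binder content)
  x3 ≤ 4.8
  x1 ≤ 0.6
  x1, x2, x3, x4 ≥ 0.
At the optimum only GGBS, silica fume are positive (recycled aggregate, crushed granite = 0). Binding constraints: CO₂ footprint and fines.
Optimal quantities: GGBS = 0.5975 kg, silica fume = 0.2725 kg.
Cost = 0.092·0.5975 + 0.799·0.2725 = 0.27270.

£0.273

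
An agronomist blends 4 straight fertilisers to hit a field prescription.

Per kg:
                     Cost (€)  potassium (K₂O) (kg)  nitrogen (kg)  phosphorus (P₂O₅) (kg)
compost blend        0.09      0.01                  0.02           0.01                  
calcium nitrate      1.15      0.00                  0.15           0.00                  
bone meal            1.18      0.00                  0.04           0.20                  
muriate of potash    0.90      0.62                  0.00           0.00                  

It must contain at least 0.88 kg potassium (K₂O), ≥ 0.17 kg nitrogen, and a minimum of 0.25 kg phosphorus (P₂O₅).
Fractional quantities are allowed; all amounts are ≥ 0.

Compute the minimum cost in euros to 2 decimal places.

€2.86

Let x1 = kg of compost blend, x2 = kg of calcium nitrate, x3 = kg of bone meal, x4 = kg of muriate of potash.
Minimise 0.09x1 + 1.15x2 + 1.18x3 + 0.9x4 s.t.:
  0.01x1 + 0.62x4 ≥ 0.88   (potassium (K₂O))
  0.02x1 + 0.15x2 + 0.04x3 ≥ 0.17   (nitrogen)
  0.01x1 + 0.2x3 ≥ 0.25   (phosphorus (P₂O₅))
  x1, x2, x3, x4 ≥ 0.
The optimal basis is {compost blend, bone meal, muriate of potash}; calcium nitrate drops out. There the potassium (K₂O), nitrogen, phosphorus (P₂O₅) constraints are tight.
Solving gives x1 = 6.667, x3 = 0.9167, x4 = 1.312.
Objective = 0.09·6.667 + 1.18·0.9167 + 0.9·1.312 = 2.8625.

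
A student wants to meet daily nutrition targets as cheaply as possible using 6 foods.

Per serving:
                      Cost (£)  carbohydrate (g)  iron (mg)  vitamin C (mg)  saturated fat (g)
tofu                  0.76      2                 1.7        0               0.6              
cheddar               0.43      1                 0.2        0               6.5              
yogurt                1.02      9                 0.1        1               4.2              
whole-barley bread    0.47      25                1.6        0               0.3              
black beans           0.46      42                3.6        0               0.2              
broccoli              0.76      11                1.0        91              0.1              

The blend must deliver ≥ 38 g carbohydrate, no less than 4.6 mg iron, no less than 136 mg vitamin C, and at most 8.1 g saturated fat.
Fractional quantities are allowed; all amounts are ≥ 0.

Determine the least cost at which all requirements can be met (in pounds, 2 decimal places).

Let x1 = servings of tofu, x2 = servings of cheddar, x3 = servings of yogurt, x4 = servings of whole-barley bread, x5 = servings of black beans, x6 = servings of broccoli.
Minimise 0.76x1 + 0.43x2 + 1.02x3 + 0.47x4 + 0.46x5 + 0.76x6 s.t.:
  2x1 + 1x2 + 9x3 + 25x4 + 42x5 + 11x6 ≥ 38   (carbohydrate)
  1.7x1 + 0.2x2 + 0.1x3 + 1.6x4 + 3.6x5 + 1x6 ≥ 4.6   (iron)
  1x3 + 91x6 ≥ 136   (vitamin C)
  0.6x1 + 6.5x2 + 4.2x3 + 0.3x4 + 0.2x5 + 0.1x6 ≤ 8.1   (saturated fat)
  x1, x2, x3, x4, x5, x6 ≥ 0.
At the optimum only black beans, broccoli are positive (tofu, cheddar, yogurt, whole-barley bread = 0). The iron and vitamin C requirements are met with equality.
That vertex is x5 = 0.8626, x6 = 1.495.
Total cost: 0.46·0.8626 + 0.76·1.495 = 1.5330.

£1.53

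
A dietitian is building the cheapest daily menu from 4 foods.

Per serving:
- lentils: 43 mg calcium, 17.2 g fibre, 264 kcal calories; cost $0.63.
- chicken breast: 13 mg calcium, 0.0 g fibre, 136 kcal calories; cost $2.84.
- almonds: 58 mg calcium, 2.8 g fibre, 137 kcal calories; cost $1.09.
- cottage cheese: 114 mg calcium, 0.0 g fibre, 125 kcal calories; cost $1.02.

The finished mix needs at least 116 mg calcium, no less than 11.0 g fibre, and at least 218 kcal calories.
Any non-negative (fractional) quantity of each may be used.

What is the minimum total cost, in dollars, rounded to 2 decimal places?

$1.19

Set it up as a linear program. Let x1 = servings of lentils, x2 = servings of chicken breast, x3 = servings of almonds, x4 = servings of cottage cheese.
Minimise 0.63x1 + 2.84x2 + 1.09x3 + 1.02x4 with:
  43x1 + 13x2 + 58x3 + 114x4 ≥ 116   (calcium)
  17.2x1 + 2.8x3 ≥ 11   (fibre)
  264x1 + 136x2 + 137x3 + 125x4 ≥ 218   (calories)
  x1, x2, x3, x4 ≥ 0.
The minimum-cost mix takes nothing from chicken breast, almonds — only lentils, cottage cheese. There the calcium and fibre constraints are tight.
So lentils = 0.6395 servings, cottage cheese = 0.7763 servings.
Objective = 0.63·0.6395 + 1.02·0.7763 = 1.1947.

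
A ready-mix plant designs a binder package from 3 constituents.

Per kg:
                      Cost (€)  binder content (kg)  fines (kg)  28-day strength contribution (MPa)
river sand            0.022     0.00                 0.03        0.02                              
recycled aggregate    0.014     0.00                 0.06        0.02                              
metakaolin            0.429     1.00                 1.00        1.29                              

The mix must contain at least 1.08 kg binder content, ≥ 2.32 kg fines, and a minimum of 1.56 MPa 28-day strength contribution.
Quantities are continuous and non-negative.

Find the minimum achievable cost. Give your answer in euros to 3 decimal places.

Set it up as a linear program. Let x1 = kg of river sand, x2 = kg of recycled aggregate, x3 = kg of metakaolin.
Minimise 0.022x1 + 0.014x2 + 0.429x3 s.t.:
  1x3 ≥ 1.08   (binder content)
  0.03x1 + 0.06x2 + 1x3 ≥ 2.32   (fines)
  0.02x1 + 0.02x2 + 1.29x3 ≥ 1.56   (28-day strength contribution)
  x1, x2, x3 ≥ 0.
The optimal basis is {recycled aggregate, metakaolin}; river sand drops out. The binder content and fines requirements are met with equality.
So recycled aggregate = 20.67 kg, metakaolin = 1.08 kg.
Cost = 0.014·20.67 + 0.429·1.08 = 0.75270.

€0.753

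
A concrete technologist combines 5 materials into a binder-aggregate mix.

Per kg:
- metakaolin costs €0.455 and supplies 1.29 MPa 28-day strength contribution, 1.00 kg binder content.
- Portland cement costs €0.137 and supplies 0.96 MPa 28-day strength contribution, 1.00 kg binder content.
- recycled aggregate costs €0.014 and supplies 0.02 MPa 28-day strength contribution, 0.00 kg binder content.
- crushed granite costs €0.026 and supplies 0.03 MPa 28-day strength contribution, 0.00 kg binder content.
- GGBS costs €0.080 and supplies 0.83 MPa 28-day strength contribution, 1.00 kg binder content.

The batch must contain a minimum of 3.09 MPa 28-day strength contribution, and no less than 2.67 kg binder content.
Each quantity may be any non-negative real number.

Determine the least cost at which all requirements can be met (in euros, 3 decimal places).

€0.298

Let x1 = kg of metakaolin, x2 = kg of Portland cement, x3 = kg of recycled aggregate, x4 = kg of crushed granite, x5 = kg of GGBS.
min 0.455x1 + 0.137x2 + 0.014x3 + 0.026x4 + 0.08x5 s.t.:
  1.29x1 + 0.96x2 + 0.02x3 + 0.03x4 + 0.83x5 ≥ 3.09   (28-day strength contribution)
  1x1 + 1x2 + 1x5 ≥ 2.67   (binder content)
  x1, x2, x3, x4, x5 ≥ 0.
The optimal basis is {GGBS}; metakaolin, Portland cement, recycled aggregate, crushed granite drop out. The 28-day strength contribution requirement is met with equality.
So GGBS = 3.723 kg.
Objective = 0.08·3.723 = 0.29784.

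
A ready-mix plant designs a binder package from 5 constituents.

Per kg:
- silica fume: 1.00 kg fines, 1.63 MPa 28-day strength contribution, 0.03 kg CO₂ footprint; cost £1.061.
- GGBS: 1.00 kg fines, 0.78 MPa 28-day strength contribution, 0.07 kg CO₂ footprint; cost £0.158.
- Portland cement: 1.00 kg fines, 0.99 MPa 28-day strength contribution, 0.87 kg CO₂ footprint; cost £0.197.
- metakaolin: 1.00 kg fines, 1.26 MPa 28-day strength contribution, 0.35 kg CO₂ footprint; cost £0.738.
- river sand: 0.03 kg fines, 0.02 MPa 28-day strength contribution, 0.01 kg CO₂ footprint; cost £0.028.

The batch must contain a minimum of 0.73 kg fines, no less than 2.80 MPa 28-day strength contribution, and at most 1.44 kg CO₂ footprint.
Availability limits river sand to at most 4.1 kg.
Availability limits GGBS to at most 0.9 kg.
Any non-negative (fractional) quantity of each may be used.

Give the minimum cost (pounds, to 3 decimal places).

Let x1 = kg of silica fume, x2 = kg of GGBS, x3 = kg of Portland cement, x4 = kg of metakaolin, x5 = kg of river sand.
min 1.061x1 + 0.158x2 + 0.197x3 + 0.738x4 + 0.028x5 subject to:
  1x1 + 1x2 + 1x3 + 1x4 + 0.03x5 ≥ 0.73   (fines)
  1.63x1 + 0.78x2 + 0.99x3 + 1.26x4 + 0.02x5 ≥ 2.8   (28-day strength contribution)
  0.03x1 + 0.07x2 + 0.87x3 + 0.35x4 + 0.01x5 ≤ 1.44   (CO₂ footprint)
  x5 ≤ 4.1
  x2 ≤ 0.9
  x1, x2, x3, x4, x5 ≥ 0.
The optimal basis is {silica fume, GGBS, Portland cement}; metakaolin, river sand drop out. The 28-day strength contribution, CO₂ footprint, the GGBS cap requirements are met with equality.
Optimal quantities: silica fume = 0.3328 kg, GGBS = 0.9 kg, Portland cement = 1.571 kg.
Objective = 1.061·0.3328 + 0.158·0.9 + 0.197·1.571 = 0.80479.

£0.805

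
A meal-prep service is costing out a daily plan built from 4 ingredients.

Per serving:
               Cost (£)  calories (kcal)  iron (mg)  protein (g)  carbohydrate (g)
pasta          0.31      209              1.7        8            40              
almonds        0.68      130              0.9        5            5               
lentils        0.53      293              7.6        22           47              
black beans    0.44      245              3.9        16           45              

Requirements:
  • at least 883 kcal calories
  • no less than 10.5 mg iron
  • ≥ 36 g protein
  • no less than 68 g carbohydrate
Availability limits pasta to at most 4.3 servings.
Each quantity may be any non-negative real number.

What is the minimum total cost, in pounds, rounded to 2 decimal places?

Let x1 = servings of pasta, x2 = servings of almonds, x3 = servings of lentils, x4 = servings of black beans.
Minimize 0.31x1 + 0.68x2 + 0.53x3 + 0.44x4 with:
  209x1 + 130x2 + 293x3 + 245x4 ≥ 883   (calories)
  1.7x1 + 0.9x2 + 7.6x3 + 3.9x4 ≥ 10.5   (iron)
  8x1 + 5x2 + 22x3 + 16x4 ≥ 36   (protein)
  40x1 + 5x2 + 47x3 + 45x4 ≥ 68   (carbohydrate)
  x1 ≤ 4.3
  x1, x2, x3, x4 ≥ 0.
At the optimum only pasta, lentils are positive (almonds, black beans = 0). There the calories and iron constraints are tight.
So pasta = 3.333 servings, lentils = 0.636 servings.
Cost = 0.31·3.333 + 0.53·0.636 = 1.3703.

£1.37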